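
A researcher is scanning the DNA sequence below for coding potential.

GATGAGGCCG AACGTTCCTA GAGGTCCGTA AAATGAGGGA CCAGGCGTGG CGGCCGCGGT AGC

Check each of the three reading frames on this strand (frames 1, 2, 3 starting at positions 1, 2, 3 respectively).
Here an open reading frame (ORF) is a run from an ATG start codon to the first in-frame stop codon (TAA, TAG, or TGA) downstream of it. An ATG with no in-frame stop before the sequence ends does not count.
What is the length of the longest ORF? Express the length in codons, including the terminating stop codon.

Frame 1: GAT GAG GCC GAA CGT TCC TAG AGG TCC GTA AAA TGA GGG ACC AGG CGT GGC GGC CGC GGT AGC — no ATG→stop ORF.
Frame 2: ATG AGG CCG AAC GTT CCT AGA GGT CCG TAA AAT GAG GGA CCA GGC GTG GCG GCC GCG GTA — ATG at 2, stop TAA at 29 → 30 nt.
Frame 3: TGA GGC CGA ACG TTC CTA GAG GTC CGT AAA ATG AGG GAC CAG GCG TGG CGG CCG CGG TAG — ATG at 33, stop TAG at 60 → 30 nt.
Longest: frame 2, positions 2–31, 30 nt = 10 codons = 9 aa. → 10 codons.

10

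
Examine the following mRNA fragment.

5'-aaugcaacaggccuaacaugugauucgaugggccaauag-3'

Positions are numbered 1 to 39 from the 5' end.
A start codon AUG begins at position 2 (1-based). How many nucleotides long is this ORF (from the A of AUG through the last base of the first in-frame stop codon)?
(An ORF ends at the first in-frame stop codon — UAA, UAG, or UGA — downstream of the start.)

15

Codons from position 2: AUG (2–4), CAA (5–7), CAG (8–10), GCC (11–13), UAA (14–16).
UAA is the first in-frame stop; ORF spans 2–16, 15 nucleotides.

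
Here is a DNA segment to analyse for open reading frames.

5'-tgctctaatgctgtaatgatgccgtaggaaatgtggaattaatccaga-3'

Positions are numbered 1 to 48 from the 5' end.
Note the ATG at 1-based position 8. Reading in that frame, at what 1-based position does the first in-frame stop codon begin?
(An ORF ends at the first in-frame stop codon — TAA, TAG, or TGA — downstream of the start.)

Codons from position 8: ATG (8–10), CTG (11–13), TAA (14–16).
TAA is a stop codon; it begins at position 14.

14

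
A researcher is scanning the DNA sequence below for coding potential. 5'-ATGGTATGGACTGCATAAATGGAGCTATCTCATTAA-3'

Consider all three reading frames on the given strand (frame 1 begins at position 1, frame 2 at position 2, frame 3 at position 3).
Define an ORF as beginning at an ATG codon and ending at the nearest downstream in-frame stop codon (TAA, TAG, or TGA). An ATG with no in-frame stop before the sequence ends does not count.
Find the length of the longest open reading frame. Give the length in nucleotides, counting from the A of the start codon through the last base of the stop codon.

Frame 1: ATG GTA TGG ACT GCA TAA ATG GAG CTA TCT CAT TAA — ATG at 1, stop TAA at 16 → 18 nt; ATG at 19, stop TAA at 34 → 18 nt.
Frame 2: TGG TAT GGA CTG CAT AAA TGG AGC TAT CTC ATT — no ATG→stop ORF.
Frame 3: GGT ATG GAC TGC ATA AAT GGA GCT ATC TCA TTA — no ATG→stop ORF.
Longest: frame 1, positions 1–18, 18 nt = 6 codons = 5 aa. → 18 nucleotides.

18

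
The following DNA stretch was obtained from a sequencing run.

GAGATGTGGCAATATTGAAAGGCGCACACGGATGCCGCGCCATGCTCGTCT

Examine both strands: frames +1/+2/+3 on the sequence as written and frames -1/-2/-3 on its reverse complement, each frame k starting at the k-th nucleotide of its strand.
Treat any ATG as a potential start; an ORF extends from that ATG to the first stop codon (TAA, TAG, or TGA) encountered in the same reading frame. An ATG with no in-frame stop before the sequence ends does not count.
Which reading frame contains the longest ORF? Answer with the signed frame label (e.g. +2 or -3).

Reverse complement (5'→3'): AGACGAGCATGGCGCGGCATCCGTGTGCGCCTTTCAATATTGCCACATCTC
Frame +1: GAG ATG TGG CAA TAT TGA AAG GCG CAC ACG GAT GCC GCG CCA TGC TCG TCT — ATG at 4, stop TGA at 16 → 15 nt.
Frame +2: AGA TGT GGC AAT ATT GAA AGG CGC ACA CGG ATG CCG CGC CAT GCT CGT — no ATG→stop ORF.
Frame +3: GAT GTG GCA ATA TTG AAA GGC GCA CAC GGA TGC CGC GCC ATG CTC GTC — no ATG→stop ORF.
Frame -1: AGA CGA GCA TGG CGC GGC ATC CGT GTG CGC CTT TCA ATA TTG CCA CAT CTC — no ATG→stop ORF.
Frame -2: GAC GAG CAT GGC GCG GCA TCC GTG TGC GCC TTT CAA TAT TGC CAC ATC — no ATG→stop ORF.
Frame -3: ACG AGC ATG GCG CGG CAT CCG TGT GCG CCT TTC AAT ATT GCC ACA TCT — no ATG→stop ORF.
Longest ORF is 15 nt in frame +1 (positions 4–18).

+1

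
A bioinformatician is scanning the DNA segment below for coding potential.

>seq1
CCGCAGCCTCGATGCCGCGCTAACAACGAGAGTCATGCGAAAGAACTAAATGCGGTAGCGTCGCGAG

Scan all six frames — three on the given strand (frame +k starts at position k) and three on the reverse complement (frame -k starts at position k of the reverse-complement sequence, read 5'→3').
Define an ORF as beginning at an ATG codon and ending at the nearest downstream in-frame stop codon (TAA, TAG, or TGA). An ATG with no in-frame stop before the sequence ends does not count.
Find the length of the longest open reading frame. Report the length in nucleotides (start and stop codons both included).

Reverse complement (5'→3'): CTCGCGACGCTACCGCATTTAGTTCTTTCGCATGACTCTCGTTGTTAGCGCGGCATCGAGGCTGCGG
Frame +1: CCG CAG CCT CGA TGC CGC GCT AAC AAC GAG AGT CAT GCG AAA GAA CTA AAT GCG GTA GCG TCG CGA — no ATG→stop ORF.
Frame +2: CGC AGC CTC GAT GCC GCG CTA ACA ACG AGA GTC ATG CGA AAG AAC TAA ATG CGG TAG CGT CGC GAG — ATG at 35, stop TAA at 47 → 15 nt; ATG at 50, stop TAG at 56 → 9 nt.
Frame +3: GCA GCC TCG ATG CCG CGC TAA CAA CGA GAG TCA TGC GAA AGA ACT AAA TGC GGT AGC GTC GCG — ATG at 12, stop TAA at 21 → 12 nt.
Frame -1: CTC GCG ACG CTA CCG CAT TTA GTT CTT TCG CAT GAC TCT CGT TGT TAG CGC GGC ATC GAG GCT GCG — no ATG→stop ORF.
Frame -2: TCG CGA CGC TAC CGC ATT TAG TTC TTT CGC ATG ACT CTC GTT GTT AGC GCG GCA TCG AGG CTG CGG — no ATG→stop ORF.
Frame -3: CGC GAC GCT ACC GCA TTT AGT TCT TTC GCA TGA CTC TCG TTG TTA GCG CGG CAT CGA GGC TGC — no ATG→stop ORF.
Longest: frame +2, positions 35–49, 15 nt = 5 codons = 4 aa. → 15 nucleotides.

15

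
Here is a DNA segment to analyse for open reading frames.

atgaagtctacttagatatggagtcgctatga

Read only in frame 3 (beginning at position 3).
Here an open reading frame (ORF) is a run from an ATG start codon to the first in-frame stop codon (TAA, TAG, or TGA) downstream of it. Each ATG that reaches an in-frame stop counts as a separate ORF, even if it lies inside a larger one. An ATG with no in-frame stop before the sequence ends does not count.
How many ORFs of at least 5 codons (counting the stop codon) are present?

Frame 3: GAA GTC TAC TTA GAT ATG GAG TCG CTA TGA — ATG at 18, stop TGA at 30 → 15 nt.
ORFs ≥ 5 codons: frame 3 18–32 (5 codons). Count = 1.

1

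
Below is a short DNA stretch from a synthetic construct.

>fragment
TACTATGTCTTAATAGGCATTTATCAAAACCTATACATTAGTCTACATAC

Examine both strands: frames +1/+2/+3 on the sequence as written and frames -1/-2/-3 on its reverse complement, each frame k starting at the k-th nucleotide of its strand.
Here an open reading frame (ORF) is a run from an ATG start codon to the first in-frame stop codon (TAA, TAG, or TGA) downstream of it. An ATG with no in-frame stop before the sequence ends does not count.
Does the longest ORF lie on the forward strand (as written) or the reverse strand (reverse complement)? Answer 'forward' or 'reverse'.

Reverse complement (5'→3'): GTATGTAGACTAATGTATAGGTTTTGATAAATGCCTATTAAGACATAGTA
Frame +1: TAC TAT GTC TTA ATA GGC ATT TAT CAA AAC CTA TAC ATT AGT CTA CAT — no ATG→stop ORF.
Frame +2: ACT ATG TCT TAA TAG GCA TTT ATC AAA ACC TAT ACA TTA GTC TAC ATA — ATG at 5, stop TAA at 11 → 9 nt.
Frame +3: CTA TGT CTT AAT AGG CAT TTA TCA AAA CCT ATA CAT TAG TCT ACA TAC — no ATG→stop ORF.
Frame -1: GTA TGT AGA CTA ATG TAT AGG TTT TGA TAA ATG CCT ATT AAG ACA TAG — ATG at 13, stop TGA at 25 → 15 nt; ATG at 31, stop TAG at 46 → 18 nt.
Frame -2: TAT GTA GAC TAA TGT ATA GGT TTT GAT AAA TGC CTA TTA AGA CAT AGT — no ATG→stop ORF.
Frame -3: ATG TAG ACT AAT GTA TAG GTT TTG ATA AAT GCC TAT TAA GAC ATA GTA — ATG at 3, stop TAG at 6 → 6 nt.
Forward-strand max 9 nt; reverse-strand max 18 nt. The reverse strand has the longer ORF.

reverse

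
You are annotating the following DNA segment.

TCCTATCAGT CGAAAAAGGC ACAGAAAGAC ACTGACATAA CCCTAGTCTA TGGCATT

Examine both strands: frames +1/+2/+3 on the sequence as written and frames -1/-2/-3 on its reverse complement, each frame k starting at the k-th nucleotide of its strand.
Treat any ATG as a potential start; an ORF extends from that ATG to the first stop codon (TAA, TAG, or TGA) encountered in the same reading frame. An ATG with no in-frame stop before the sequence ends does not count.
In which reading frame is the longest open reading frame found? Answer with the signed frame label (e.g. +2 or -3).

Reverse complement (5'→3'): AATGCCATAGACTAGGGTTATGTCAGTGTCTTTCTGTGCCTTTTTCGACTGATAGGA
Frame +1: TCC TAT CAG TCG AAA AAG GCA CAG AAA GAC ACT GAC ATA ACC CTA GTC TAT GGC ATT — no ATG→stop ORF.
Frame +2: CCT ATC AGT CGA AAA AGG CAC AGA AAG ACA CTG ACA TAA CCC TAG TCT ATG GCA — no ATG→stop ORF.
Frame +3: CTA TCA GTC GAA AAA GGC ACA GAA AGA CAC TGA CAT AAC CCT AGT CTA TGG CAT — no ATG→stop ORF.
Frame -1: AAT GCC ATA GAC TAG GGT TAT GTC AGT GTC TTT CTG TGC CTT TTT CGA CTG ATA GGA — no ATG→stop ORF.
Frame -2: ATG CCA TAG ACT AGG GTT ATG TCA GTG TCT TTC TGT GCC TTT TTC GAC TGA TAG — ATG at 2, stop TAG at 8 → 9 nt; ATG at 20, stop TGA at 50 → 33 nt.
Frame -3: TGC CAT AGA CTA GGG TTA TGT CAG TGT CTT TCT GTG CCT TTT TCG ACT GAT AGG — no ATG→stop ORF.
Longest ORF is 33 nt in frame -2 (positions 20–52).

-2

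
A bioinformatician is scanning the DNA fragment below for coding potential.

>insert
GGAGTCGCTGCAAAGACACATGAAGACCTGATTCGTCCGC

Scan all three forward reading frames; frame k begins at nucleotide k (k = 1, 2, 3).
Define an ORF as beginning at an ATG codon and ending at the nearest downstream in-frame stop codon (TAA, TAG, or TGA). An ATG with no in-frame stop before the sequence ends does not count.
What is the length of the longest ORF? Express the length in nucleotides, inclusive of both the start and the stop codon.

12

Frame 1: GGA GTC GCT GCA AAG ACA CAT GAA GAC CTG ATT CGT CCG — no ATG→stop ORF.
Frame 2: GAG TCG CTG CAA AGA CAC ATG AAG ACC TGA TTC GTC CGC — ATG at 20, stop TGA at 29 → 12 nt.
Frame 3: AGT CGC TGC AAA GAC ACA TGA AGA CCT GAT TCG TCC — no ATG→stop ORF.
Longest: frame 2, positions 20–31, 12 nt = 4 codons = 3 aa. → 12 nucleotides.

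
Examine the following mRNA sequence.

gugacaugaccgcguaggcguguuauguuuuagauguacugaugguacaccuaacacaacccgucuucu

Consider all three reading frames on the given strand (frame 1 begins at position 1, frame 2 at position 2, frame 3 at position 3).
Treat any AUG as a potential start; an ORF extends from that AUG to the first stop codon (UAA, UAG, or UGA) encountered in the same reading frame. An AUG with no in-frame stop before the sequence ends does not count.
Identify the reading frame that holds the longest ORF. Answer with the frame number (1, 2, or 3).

Frame 1: GUG ACA UGA CCG CGU AGG CGU GUU AUG UUU UAG AUG UAC UGA UGG UAC ACC UAA CAC AAC CCG UCU UCU — AUG at 25, stop UAG at 31 → 9 nt; AUG at 34, stop UGA at 40 → 9 nt.
Frame 2: UGA CAU GAC CGC GUA GGC GUG UUA UGU UUU AGA UGU ACU GAU GGU ACA CCU AAC ACA ACC CGU CUU — no AUG→stop ORF.
Frame 3: GAC AUG ACC GCG UAG GCG UGU UAU GUU UUA GAU GUA CUG AUG GUA CAC CUA ACA CAA CCC GUC UUC — AUG at 6, stop UAG at 15 → 12 nt.
Longest ORF is 12 nt in frame 3 (positions 6–17).

3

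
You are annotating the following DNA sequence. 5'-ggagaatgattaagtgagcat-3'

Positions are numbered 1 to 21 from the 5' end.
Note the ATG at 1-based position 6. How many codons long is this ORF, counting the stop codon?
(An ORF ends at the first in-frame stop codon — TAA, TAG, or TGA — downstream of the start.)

4

Codons from position 6: ATG (6–8), ATT (9–11), AAG (12–14), TGA (15–17).
TGA is the first in-frame stop; that's 4 codons including the stop.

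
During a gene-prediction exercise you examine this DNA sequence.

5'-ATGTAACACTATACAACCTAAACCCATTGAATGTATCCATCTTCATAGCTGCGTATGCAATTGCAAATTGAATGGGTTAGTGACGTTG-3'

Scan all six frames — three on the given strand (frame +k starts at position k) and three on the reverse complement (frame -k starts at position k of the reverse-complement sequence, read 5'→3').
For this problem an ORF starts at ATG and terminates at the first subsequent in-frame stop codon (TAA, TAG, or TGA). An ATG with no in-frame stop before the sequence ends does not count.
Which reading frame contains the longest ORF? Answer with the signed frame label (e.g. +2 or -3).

Reverse complement (5'→3'): CAACGTCACTAACCCATTCAATTTGCAATTGCATACGCAGCTATGAAGATGGATACATTCAATGGGTTTAGGTTGTATAGTGTTACAT
Frame +1: ATG TAA CAC TAT ACA ACC TAA ACC CAT TGA ATG TAT CCA TCT TCA TAG CTG CGT ATG CAA TTG CAA ATT GAA TGG GTT AGT GAC GTT — ATG at 1, stop TAA at 4 → 6 nt; ATG at 31, stop TAG at 46 → 18 nt.
Frame +2: TGT AAC ACT ATA CAA CCT AAA CCC ATT GAA TGT ATC CAT CTT CAT AGC TGC GTA TGC AAT TGC AAA TTG AAT GGG TTA GTG ACG TTG — no ATG→stop ORF.
Frame +3: GTA ACA CTA TAC AAC CTA AAC CCA TTG AAT GTA TCC ATC TTC ATA GCT GCG TAT GCA ATT GCA AAT TGA ATG GGT TAG TGA CGT — ATG at 72, stop TAG at 78 → 9 nt.
Frame -1: CAA CGT CAC TAA CCC ATT CAA TTT GCA ATT GCA TAC GCA GCT ATG AAG ATG GAT ACA TTC AAT GGG TTT AGG TTG TAT AGT GTT ACA — no ATG→stop ORF.
Frame -2: AAC GTC ACT AAC CCA TTC AAT TTG CAA TTG CAT ACG CAG CTA TGA AGA TGG ATA CAT TCA ATG GGT TTA GGT TGT ATA GTG TTA CAT — no ATG→stop ORF.
Frame -3: ACG TCA CTA ACC CAT TCA ATT TGC AAT TGC ATA CGC AGC TAT GAA GAT GGA TAC ATT CAA TGG GTT TAG GTT GTA TAG TGT TAC — no ATG→stop ORF.
Longest ORF is 18 nt in frame +1 (positions 31–48).

+1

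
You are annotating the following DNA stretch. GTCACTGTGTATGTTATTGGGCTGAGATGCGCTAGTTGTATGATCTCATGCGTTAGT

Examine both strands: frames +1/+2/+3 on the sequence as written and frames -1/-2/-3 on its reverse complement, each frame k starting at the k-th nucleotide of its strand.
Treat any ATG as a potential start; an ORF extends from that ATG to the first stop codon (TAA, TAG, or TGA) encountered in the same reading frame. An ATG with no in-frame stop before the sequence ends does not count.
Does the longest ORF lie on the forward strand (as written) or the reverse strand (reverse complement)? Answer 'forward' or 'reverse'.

reverse

Reverse complement (5'→3'): ACTAACGCATGAGATCATACAACTAGCGCATCTCAGCCCAATAACATACACAGTGAC
Frame +1: GTC ACT GTG TAT GTT ATT GGG CTG AGA TGC GCT AGT TGT ATG ATC TCA TGC GTT AGT — no ATG→stop ORF.
Frame +2: TCA CTG TGT ATG TTA TTG GGC TGA GAT GCG CTA GTT GTA TGA TCT CAT GCG TTA — ATG at 11, stop TGA at 23 → 15 nt.
Frame +3: CAC TGT GTA TGT TAT TGG GCT GAG ATG CGC TAG TTG TAT GAT CTC ATG CGT TAG — ATG at 27, stop TAG at 33 → 9 nt; ATG at 48, stop TAG at 54 → 9 nt.
Frame -1: ACT AAC GCA TGA GAT CAT ACA ACT AGC GCA TCT CAG CCC AAT AAC ATA CAC AGT GAC — no ATG→stop ORF.
Frame -2: CTA ACG CAT GAG ATC ATA CAA CTA GCG CAT CTC AGC CCA ATA ACA TAC ACA GTG — no ATG→stop ORF.
Frame -3: TAA CGC ATG AGA TCA TAC AAC TAG CGC ATC TCA GCC CAA TAA CAT ACA CAG TGA — ATG at 9, stop TAG at 24 → 18 nt.
Forward-strand max 15 nt; reverse-strand max 18 nt. The reverse strand has the longer ORF.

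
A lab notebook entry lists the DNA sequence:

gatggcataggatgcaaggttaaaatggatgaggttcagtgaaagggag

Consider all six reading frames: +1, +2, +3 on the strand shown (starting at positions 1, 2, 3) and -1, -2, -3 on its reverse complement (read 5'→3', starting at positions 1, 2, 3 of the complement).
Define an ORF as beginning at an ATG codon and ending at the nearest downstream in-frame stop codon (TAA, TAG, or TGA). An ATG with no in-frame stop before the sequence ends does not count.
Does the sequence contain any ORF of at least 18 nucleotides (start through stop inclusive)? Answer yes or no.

Reverse complement (5'→3'): CTCCCTTTCACTGAACCTCATCCATTTTAACCTTGCATCCTATGCCATC
Frame +1: GAT GGC ATA GGA TGC AAG GTT AAA ATG GAT GAG GTT CAG TGA AAG GGA — ATG at 25, stop TGA at 40 → 18 nt.
Frame +2: ATG GCA TAG GAT GCA AGG TTA AAA TGG ATG AGG TTC AGT GAA AGG GAG — ATG at 2, stop TAG at 8 → 9 nt.
Frame +3: TGG CAT AGG ATG CAA GGT TAA AAT GGA TGA GGT TCA GTG AAA GGG — ATG at 12, stop TAA at 21 → 12 nt.
Frame -1: CTC CCT TTC ACT GAA CCT CAT CCA TTT TAA CCT TGC ATC CTA TGC CAT — no ATG→stop ORF.
Frame -2: TCC CTT TCA CTG AAC CTC ATC CAT TTT AAC CTT GCA TCC TAT GCC ATC — no ATG→stop ORF.
Frame -3: CCC TTT CAC TGA ACC TCA TCC ATT TTA ACC TTG CAT CCT ATG CCA — no ATG→stop ORF.
Frame +1 has an ORF of 18 nucleotides (positions 25–42) ≥ 18, so yes.

yes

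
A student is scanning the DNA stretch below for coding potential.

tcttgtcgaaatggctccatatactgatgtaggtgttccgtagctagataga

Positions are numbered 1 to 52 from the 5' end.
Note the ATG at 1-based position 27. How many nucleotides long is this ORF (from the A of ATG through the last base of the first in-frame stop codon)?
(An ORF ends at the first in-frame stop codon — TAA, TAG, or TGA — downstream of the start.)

Codons from position 27: ATG (27–29), TAG (30–32).
TAG is the first in-frame stop; ORF spans 27–32, 6 nucleotides.

6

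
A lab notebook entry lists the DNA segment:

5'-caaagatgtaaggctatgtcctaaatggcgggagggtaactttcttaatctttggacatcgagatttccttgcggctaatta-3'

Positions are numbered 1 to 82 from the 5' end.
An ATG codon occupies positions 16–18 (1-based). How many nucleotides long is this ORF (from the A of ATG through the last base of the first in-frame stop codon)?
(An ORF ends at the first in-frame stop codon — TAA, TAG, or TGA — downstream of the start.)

Codons from position 16: ATG (16–18), TCC (19–21), TAA (22–24).
TAA is the first in-frame stop; ORF spans 16–24, 9 nucleotides.

9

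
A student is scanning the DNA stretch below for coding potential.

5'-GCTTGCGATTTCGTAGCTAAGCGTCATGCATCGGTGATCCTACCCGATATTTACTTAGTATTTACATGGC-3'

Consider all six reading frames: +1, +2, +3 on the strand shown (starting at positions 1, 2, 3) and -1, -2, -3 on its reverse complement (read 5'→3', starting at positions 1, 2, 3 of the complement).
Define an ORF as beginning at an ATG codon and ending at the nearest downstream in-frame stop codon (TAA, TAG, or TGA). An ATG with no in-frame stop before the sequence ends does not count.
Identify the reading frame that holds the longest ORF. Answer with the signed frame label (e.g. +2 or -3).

-1

Reverse complement (5'→3'): GCCATGTAAATACTAAGTAAATATCGGGTAGGATCACCGATGCATGACGCTTAGCTACGAAATCGCAAGC
Frame +1: GCT TGC GAT TTC GTA GCT AAG CGT CAT GCA TCG GTG ATC CTA CCC GAT ATT TAC TTA GTA TTT ACA TGG — no ATG→stop ORF.
Frame +2: CTT GCG ATT TCG TAG CTA AGC GTC ATG CAT CGG TGA TCC TAC CCG ATA TTT ACT TAG TAT TTA CAT GGC — ATG at 26, stop TGA at 35 → 12 nt.
Frame +3: TTG CGA TTT CGT AGC TAA GCG TCA TGC ATC GGT GAT CCT ACC CGA TAT TTA CTT AGT ATT TAC ATG — no ATG→stop ORF.
Frame -1: GCC ATG TAA ATA CTA AGT AAA TAT CGG GTA GGA TCA CCG ATG CAT GAC GCT TAG CTA CGA AAT CGC AAG — ATG at 4, stop TAA at 7 → 6 nt; ATG at 40, stop TAG at 52 → 15 nt.
Frame -2: CCA TGT AAA TAC TAA GTA AAT ATC GGG TAG GAT CAC CGA TGC ATG ACG CTT AGC TAC GAA ATC GCA AGC — no ATG→stop ORF.
Frame -3: CAT GTA AAT ACT AAG TAA ATA TCG GGT AGG ATC ACC GAT GCA TGA CGC TTA GCT ACG AAA TCG CAA — no ATG→stop ORF.
Longest ORF is 15 nt in frame -1 (positions 40–54).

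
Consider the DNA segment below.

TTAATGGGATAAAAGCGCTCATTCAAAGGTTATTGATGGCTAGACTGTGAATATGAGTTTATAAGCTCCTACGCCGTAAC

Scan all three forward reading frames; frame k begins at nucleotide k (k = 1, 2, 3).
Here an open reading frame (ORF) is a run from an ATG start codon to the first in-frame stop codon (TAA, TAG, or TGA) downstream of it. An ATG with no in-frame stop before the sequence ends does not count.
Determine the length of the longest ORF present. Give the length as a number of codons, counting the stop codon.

5

Frame 1: TTA ATG GGA TAA AAG CGC TCA TTC AAA GGT TAT TGA TGG CTA GAC TGT GAA TAT GAG TTT ATA AGC TCC TAC GCC GTA — ATG at 4, stop TAA at 10 → 9 nt.
Frame 2: TAA TGG GAT AAA AGC GCT CAT TCA AAG GTT ATT GAT GGC TAG ACT GTG AAT ATG AGT TTA TAA GCT CCT ACG CCG TAA — ATG at 53, stop TAA at 62 → 12 nt.
Frame 3: AAT GGG ATA AAA GCG CTC ATT CAA AGG TTA TTG ATG GCT AGA CTG TGA ATA TGA GTT TAT AAG CTC CTA CGC CGT AAC — ATG at 36, stop TGA at 48 → 15 nt.
Longest: frame 3, positions 36–50, 15 nt = 5 codons = 4 aa. → 5 codons.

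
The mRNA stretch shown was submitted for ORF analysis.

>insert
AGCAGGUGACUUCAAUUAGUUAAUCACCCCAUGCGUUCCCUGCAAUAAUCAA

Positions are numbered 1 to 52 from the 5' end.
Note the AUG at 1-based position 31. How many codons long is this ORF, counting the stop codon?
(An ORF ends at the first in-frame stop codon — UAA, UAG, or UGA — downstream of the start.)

Codons from position 31: AUG (31–33), CGU (34–36), UCC (37–39), CUG (40–42), CAA (43–45), UAA (46–48).
UAA is the first in-frame stop; that's 6 codons including the stop.

6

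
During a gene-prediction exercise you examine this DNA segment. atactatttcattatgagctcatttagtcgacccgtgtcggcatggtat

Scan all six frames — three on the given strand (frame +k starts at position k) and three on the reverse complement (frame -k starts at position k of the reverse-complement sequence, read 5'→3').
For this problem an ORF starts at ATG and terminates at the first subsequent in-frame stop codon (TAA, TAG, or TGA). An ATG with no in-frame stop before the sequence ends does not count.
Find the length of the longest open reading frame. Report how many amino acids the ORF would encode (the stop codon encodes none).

6

Reverse complement (5'→3'): ATACCATGCCGACACGGGTCGACTAAATGAGCTCATAATGAAATAGTAT
Frame +1: ATA CTA TTT CAT TAT GAG CTC ATT TAG TCG ACC CGT GTC GGC ATG GTA — no ATG→stop ORF.
Frame +2: TAC TAT TTC ATT ATG AGC TCA TTT AGT CGA CCC GTG TCG GCA TGG TAT — no ATG→stop ORF.
Frame +3: ACT ATT TCA TTA TGA GCT CAT TTA GTC GAC CCG TGT CGG CAT GGT — no ATG→stop ORF.
Frame -1: ATA CCA TGC CGA CAC GGG TCG ACT AAA TGA GCT CAT AAT GAA ATA GTA — no ATG→stop ORF.
Frame -2: TAC CAT GCC GAC ACG GGT CGA CTA AAT GAG CTC ATA ATG AAA TAG TAT — ATG at 38, stop TAG at 44 → 9 nt.
Frame -3: ACC ATG CCG ACA CGG GTC GAC TAA ATG AGC TCA TAA TGA AAT AGT — ATG at 6, stop TAA at 24 → 21 nt; ATG at 27, stop TAA at 36 → 12 nt.
Longest: frame -3, positions 6–26, 21 nt = 7 codons = 6 aa. → 6 amino acids.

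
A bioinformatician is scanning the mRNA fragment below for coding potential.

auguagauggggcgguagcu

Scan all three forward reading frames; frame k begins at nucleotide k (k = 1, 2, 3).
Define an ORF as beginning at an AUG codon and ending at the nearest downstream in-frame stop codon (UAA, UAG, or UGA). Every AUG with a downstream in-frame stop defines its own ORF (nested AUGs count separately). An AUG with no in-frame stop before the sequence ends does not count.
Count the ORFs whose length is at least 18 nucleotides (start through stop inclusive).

0

Frame 1: AUG UAG AUG GGG CGG UAG — AUG at 1, stop UAG at 4 → 6 nt; AUG at 7, stop UAG at 16 → 12 nt.
Frame 2: UGU AGA UGG GGC GGU AGC — no AUG→stop ORF.
Frame 3: GUA GAU GGG GCG GUA GCU — no AUG→stop ORF.
No ORF reaches 18 nucleotides. Count = 0.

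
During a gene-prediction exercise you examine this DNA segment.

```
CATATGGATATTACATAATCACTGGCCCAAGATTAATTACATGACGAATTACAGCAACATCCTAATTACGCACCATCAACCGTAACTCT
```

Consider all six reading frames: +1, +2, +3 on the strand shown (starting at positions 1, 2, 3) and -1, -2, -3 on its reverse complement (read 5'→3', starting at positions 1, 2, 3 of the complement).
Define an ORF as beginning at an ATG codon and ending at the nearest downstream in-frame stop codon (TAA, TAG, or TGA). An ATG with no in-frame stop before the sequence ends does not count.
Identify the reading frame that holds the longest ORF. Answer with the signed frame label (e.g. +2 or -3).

Reverse complement (5'→3'): AGAGTTACGGTTGATGGTGCGTAATTAGGATGTTGCTGTAATTCGTCATGTAATTAATCTTGGGCCAGTGATTATGTAATATCCATATG
Frame +1: CAT ATG GAT ATT ACA TAA TCA CTG GCC CAA GAT TAA TTA CAT GAC GAA TTA CAG CAA CAT CCT AAT TAC GCA CCA TCA ACC GTA ACT — ATG at 4, stop TAA at 16 → 15 nt.
Frame +2: ATA TGG ATA TTA CAT AAT CAC TGG CCC AAG ATT AAT TAC ATG ACG AAT TAC AGC AAC ATC CTA ATT ACG CAC CAT CAA CCG TAA CTC — ATG at 41, stop TAA at 83 → 45 nt.
Frame +3: TAT GGA TAT TAC ATA ATC ACT GGC CCA AGA TTA ATT ACA TGA CGA ATT ACA GCA ACA TCC TAA TTA CGC ACC ATC AAC CGT AAC TCT — no ATG→stop ORF.
Frame -1: AGA GTT ACG GTT GAT GGT GCG TAA TTA GGA TGT TGC TGT AAT TCG TCA TGT AAT TAA TCT TGG GCC AGT GAT TAT GTA ATA TCC ATA — no ATG→stop ORF.
Frame -2: GAG TTA CGG TTG ATG GTG CGT AAT TAG GAT GTT GCT GTA ATT CGT CAT GTA ATT AAT CTT GGG CCA GTG ATT ATG TAA TAT CCA TAT — ATG at 14, stop TAG at 26 → 15 nt; ATG at 74, stop TAA at 77 → 6 nt.
Frame -3: AGT TAC GGT TGA TGG TGC GTA ATT AGG ATG TTG CTG TAA TTC GTC ATG TAA TTA ATC TTG GGC CAG TGA TTA TGT AAT ATC CAT ATG — ATG at 30, stop TAA at 39 → 12 nt; ATG at 48, stop TAA at 51 → 6 nt.
Longest ORF is 45 nt in frame +2 (positions 41–85).

+2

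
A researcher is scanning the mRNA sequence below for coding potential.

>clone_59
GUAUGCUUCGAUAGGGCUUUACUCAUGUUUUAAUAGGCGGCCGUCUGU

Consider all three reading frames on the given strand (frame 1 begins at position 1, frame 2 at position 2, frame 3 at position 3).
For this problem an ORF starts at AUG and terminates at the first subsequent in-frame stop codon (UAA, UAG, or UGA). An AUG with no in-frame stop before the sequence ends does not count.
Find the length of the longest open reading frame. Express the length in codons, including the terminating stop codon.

4

Frame 1: GUA UGC UUC GAU AGG GCU UUA CUC AUG UUU UAA UAG GCG GCC GUC UGU — AUG at 25, stop UAA at 31 → 9 nt.
Frame 2: UAU GCU UCG AUA GGG CUU UAC UCA UGU UUU AAU AGG CGG CCG UCU — no AUG→stop ORF.
Frame 3: AUG CUU CGA UAG GGC UUU ACU CAU GUU UUA AUA GGC GGC CGU CUG — AUG at 3, stop UAG at 12 → 12 nt.
Longest: frame 3, positions 3–14, 12 nt = 4 codons = 3 aa. → 4 codons.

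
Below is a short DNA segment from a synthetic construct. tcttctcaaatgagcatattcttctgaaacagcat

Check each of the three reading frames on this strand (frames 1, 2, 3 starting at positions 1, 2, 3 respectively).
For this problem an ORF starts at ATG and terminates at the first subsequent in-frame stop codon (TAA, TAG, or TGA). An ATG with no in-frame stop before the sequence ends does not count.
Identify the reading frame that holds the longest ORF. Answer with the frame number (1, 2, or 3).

Frame 1: TCT TCT CAA ATG AGC ATA TTC TTC TGA AAC AGC — ATG at 10, stop TGA at 25 → 18 nt.
Frame 2: CTT CTC AAA TGA GCA TAT TCT TCT GAA ACA GCA — no ATG→stop ORF.
Frame 3: TTC TCA AAT GAG CAT ATT CTT CTG AAA CAG CAT — no ATG→stop ORF.
Longest ORF is 18 nt in frame 1 (positions 10–27).

1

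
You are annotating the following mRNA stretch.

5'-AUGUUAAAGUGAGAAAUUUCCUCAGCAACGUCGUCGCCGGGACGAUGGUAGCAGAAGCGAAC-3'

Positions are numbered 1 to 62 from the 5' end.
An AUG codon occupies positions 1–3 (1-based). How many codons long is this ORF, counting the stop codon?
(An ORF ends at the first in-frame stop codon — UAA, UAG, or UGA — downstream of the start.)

Codons from position 1: AUG (1–3), UUA (4–6), AAG (7–9), UGA (10–12).
UGA is the first in-frame stop; that's 4 codons including the stop.

4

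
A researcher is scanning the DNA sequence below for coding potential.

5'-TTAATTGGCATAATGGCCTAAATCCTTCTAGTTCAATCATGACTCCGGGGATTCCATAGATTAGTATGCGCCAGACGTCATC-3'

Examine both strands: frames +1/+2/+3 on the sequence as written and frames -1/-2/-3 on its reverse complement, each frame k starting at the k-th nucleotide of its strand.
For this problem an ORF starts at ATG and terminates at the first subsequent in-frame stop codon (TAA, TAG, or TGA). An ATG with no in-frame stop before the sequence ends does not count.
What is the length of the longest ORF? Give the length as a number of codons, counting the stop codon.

Reverse complement (5'→3'): GATGACGTCTGGCGCATACTAATCTATGGAATCCCCGGAGTCATGATTGAACTAGAAGGATTTAGGCCATTATGCCAATTAA
Frame +1: TTA ATT GGC ATA ATG GCC TAA ATC CTT CTA GTT CAA TCA TGA CTC CGG GGA TTC CAT AGA TTA GTA TGC GCC AGA CGT CAT — ATG at 13, stop TAA at 19 → 9 nt.
Frame +2: TAA TTG GCA TAA TGG CCT AAA TCC TTC TAG TTC AAT CAT GAC TCC GGG GAT TCC ATA GAT TAG TAT GCG CCA GAC GTC ATC — no ATG→stop ORF.
Frame +3: AAT TGG CAT AAT GGC CTA AAT CCT TCT AGT TCA ATC ATG ACT CCG GGG ATT CCA TAG ATT AGT ATG CGC CAG ACG TCA — ATG at 39, stop TAG at 57 → 21 nt.
Frame -1: GAT GAC GTC TGG CGC ATA CTA ATC TAT GGA ATC CCC GGA GTC ATG ATT GAA CTA GAA GGA TTT AGG CCA TTA TGC CAA TTA — no ATG→stop ORF.
Frame -2: ATG ACG TCT GGC GCA TAC TAA TCT ATG GAA TCC CCG GAG TCA TGA TTG AAC TAG AAG GAT TTA GGC CAT TAT GCC AAT TAA — ATG at 2, stop TAA at 20 → 21 nt; ATG at 26, stop TGA at 44 → 21 nt.
Frame -3: TGA CGT CTG GCG CAT ACT AAT CTA TGG AAT CCC CGG AGT CAT GAT TGA ACT AGA AGG ATT TAG GCC ATT ATG CCA ATT — no ATG→stop ORF.
Longest: frame +3, positions 39–59, 21 nt = 7 codons = 6 aa. → 7 codons.

7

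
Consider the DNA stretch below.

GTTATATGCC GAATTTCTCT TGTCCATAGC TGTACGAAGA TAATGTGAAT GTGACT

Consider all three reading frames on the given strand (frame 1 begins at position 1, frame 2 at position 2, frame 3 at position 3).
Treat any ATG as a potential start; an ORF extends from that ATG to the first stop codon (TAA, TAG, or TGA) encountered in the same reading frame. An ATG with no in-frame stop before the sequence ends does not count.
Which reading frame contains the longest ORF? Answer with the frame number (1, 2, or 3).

3

Frame 1: GTT ATA TGC CGA ATT TCT CTT GTC CAT AGC TGT ACG AAG ATA ATG TGA ATG TGA — ATG at 43, stop TGA at 46 → 6 nt; ATG at 49, stop TGA at 52 → 6 nt.
Frame 2: TTA TAT GCC GAA TTT CTC TTG TCC ATA GCT GTA CGA AGA TAA TGT GAA TGT GAC — no ATG→stop ORF.
Frame 3: TAT ATG CCG AAT TTC TCT TGT CCA TAG CTG TAC GAA GAT AAT GTG AAT GTG ACT — ATG at 6, stop TAG at 27 → 24 nt.
Longest ORF is 24 nt in frame 3 (positions 6–29).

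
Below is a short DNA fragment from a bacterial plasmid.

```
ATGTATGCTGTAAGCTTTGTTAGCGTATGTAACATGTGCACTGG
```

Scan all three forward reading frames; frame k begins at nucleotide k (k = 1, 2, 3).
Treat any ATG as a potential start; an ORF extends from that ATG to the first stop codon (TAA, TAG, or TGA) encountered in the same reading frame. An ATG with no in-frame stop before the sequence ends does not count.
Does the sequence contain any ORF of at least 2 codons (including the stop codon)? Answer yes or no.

yes

Frame 1: ATG TAT GCT GTA AGC TTT GTT AGC GTA TGT AAC ATG TGC ACT — no ATG→stop ORF.
Frame 2: TGT ATG CTG TAA GCT TTG TTA GCG TAT GTA ACA TGT GCA CTG — ATG at 5, stop TAA at 11 → 9 nt.
Frame 3: GTA TGC TGT AAG CTT TGT TAG CGT ATG TAA CAT GTG CAC TGG — ATG at 27, stop TAA at 30 → 6 nt.
Frame 2 has an ORF of 3 codons (positions 5–13) ≥ 2, so yes.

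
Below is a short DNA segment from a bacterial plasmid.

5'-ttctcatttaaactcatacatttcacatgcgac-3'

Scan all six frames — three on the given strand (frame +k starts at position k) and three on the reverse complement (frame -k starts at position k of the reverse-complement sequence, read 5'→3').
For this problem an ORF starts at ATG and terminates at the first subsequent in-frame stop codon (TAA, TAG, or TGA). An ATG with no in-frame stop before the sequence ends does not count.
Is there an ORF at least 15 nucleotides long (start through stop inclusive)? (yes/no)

yes

Reverse complement (5'→3'): GTCGCATGTGAAATGTATGAGTTTAAATGAGAA
Frame +1: TTC TCA TTT AAA CTC ATA CAT TTC ACA TGC GAC — no ATG→stop ORF.
Frame +2: TCT CAT TTA AAC TCA TAC ATT TCA CAT GCG — no ATG→stop ORF.
Frame +3: CTC ATT TAA ACT CAT ACA TTT CAC ATG CGA — no ATG→stop ORF.
Frame -1: GTC GCA TGT GAA ATG TAT GAG TTT AAA TGA GAA — ATG at 13, stop TGA at 28 → 18 nt.
Frame -2: TCG CAT GTG AAA TGT ATG AGT TTA AAT GAG — no ATG→stop ORF.
Frame -3: CGC ATG TGA AAT GTA TGA GTT TAA ATG AGA — ATG at 6, stop TGA at 9 → 6 nt.
Frame -1 has an ORF of 18 nucleotides (positions 13–30) ≥ 15, so yes.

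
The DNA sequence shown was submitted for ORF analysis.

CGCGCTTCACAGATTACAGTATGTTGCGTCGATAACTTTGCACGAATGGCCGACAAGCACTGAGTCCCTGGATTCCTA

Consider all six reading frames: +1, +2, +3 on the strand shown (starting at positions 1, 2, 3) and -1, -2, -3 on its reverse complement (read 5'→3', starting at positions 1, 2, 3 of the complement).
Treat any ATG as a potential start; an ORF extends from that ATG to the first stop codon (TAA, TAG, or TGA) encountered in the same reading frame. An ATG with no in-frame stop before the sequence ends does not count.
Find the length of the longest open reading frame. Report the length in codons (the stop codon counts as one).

6

Reverse complement (5'→3'): TAGGAATCCAGGGACTCAGTGCTTGTCGGCCATTCGTGCAAAGTTATCGACGCAACATACTGTAATCTGTGAAGCGCG
Frame +1: CGC GCT TCA CAG ATT ACA GTA TGT TGC GTC GAT AAC TTT GCA CGA ATG GCC GAC AAG CAC TGA GTC CCT GGA TTC CTA — ATG at 46, stop TGA at 61 → 18 nt.
Frame +2: GCG CTT CAC AGA TTA CAG TAT GTT GCG TCG ATA ACT TTG CAC GAA TGG CCG ACA AGC ACT GAG TCC CTG GAT TCC — no ATG→stop ORF.
Frame +3: CGC TTC ACA GAT TAC AGT ATG TTG CGT CGA TAA CTT TGC ACG AAT GGC CGA CAA GCA CTG AGT CCC TGG ATT CCT — ATG at 21, stop TAA at 33 → 15 nt.
Frame -1: TAG GAA TCC AGG GAC TCA GTG CTT GTC GGC CAT TCG TGC AAA GTT ATC GAC GCA ACA TAC TGT AAT CTG TGA AGC GCG — no ATG→stop ORF.
Frame -2: AGG AAT CCA GGG ACT CAG TGC TTG TCG GCC ATT CGT GCA AAG TTA TCG ACG CAA CAT ACT GTA ATC TGT GAA GCG — no ATG→stop ORF.
Frame -3: GGA ATC CAG GGA CTC AGT GCT TGT CGG CCA TTC GTG CAA AGT TAT CGA CGC AAC ATA CTG TAA TCT GTG AAG CGC — no ATG→stop ORF.
Longest: frame +1, positions 46–63, 18 nt = 6 codons = 5 aa. → 6 codons.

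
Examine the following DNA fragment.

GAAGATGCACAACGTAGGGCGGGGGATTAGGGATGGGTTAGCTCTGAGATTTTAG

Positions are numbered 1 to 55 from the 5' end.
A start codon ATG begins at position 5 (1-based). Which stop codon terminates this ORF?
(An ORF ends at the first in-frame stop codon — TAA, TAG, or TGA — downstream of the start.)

Codons from position 5: ATG (5–7), CAC (8–10), AAC (11–13), GTA (14–16), GGG (17–19), CGG (20–22), GGG (23–25), ATT (26–28), AGG (29–31), GAT (32–34), GGG (35–37), TTA (38–40), GCT (41–43), CTG (44–46), AGA (47–49), TTT (50–52), TAG (53–55).
The first in-frame stop codon is TAG.

TAG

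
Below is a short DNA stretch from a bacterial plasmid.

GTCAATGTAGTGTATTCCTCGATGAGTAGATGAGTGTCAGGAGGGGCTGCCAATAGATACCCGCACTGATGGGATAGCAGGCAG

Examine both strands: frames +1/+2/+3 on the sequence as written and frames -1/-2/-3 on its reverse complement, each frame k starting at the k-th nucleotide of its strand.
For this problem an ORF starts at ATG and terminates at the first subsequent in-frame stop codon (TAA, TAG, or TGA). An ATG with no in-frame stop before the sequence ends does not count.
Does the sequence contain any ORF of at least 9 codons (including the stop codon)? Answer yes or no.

Reverse complement (5'→3'): CTGCCTGCTATCCCATCAGTGCGGGTATCTATTGGCAGCCCCTCCTGACACTCATCTACTCATCGAGGAATACACTACATTGAC
Frame +1: GTC AAT GTA GTG TAT TCC TCG ATG AGT AGA TGA GTG TCA GGA GGG GCT GCC AAT AGA TAC CCG CAC TGA TGG GAT AGC AGG CAG — ATG at 22, stop TGA at 31 → 12 nt.
Frame +2: TCA ATG TAG TGT ATT CCT CGA TGA GTA GAT GAG TGT CAG GAG GGG CTG CCA ATA GAT ACC CGC ACT GAT GGG ATA GCA GGC — ATG at 5, stop TAG at 8 → 6 nt.
Frame +3: CAA TGT AGT GTA TTC CTC GAT GAG TAG ATG AGT GTC AGG AGG GGC TGC CAA TAG ATA CCC GCA CTG ATG GGA TAG CAG GCA — ATG at 30, stop TAG at 54 → 27 nt; ATG at 69, stop TAG at 75 → 9 nt.
Frame -1: CTG CCT GCT ATC CCA TCA GTG CGG GTA TCT ATT GGC AGC CCC TCC TGA CAC TCA TCT ACT CAT CGA GGA ATA CAC TAC ATT GAC — no ATG→stop ORF.
Frame -2: TGC CTG CTA TCC CAT CAG TGC GGG TAT CTA TTG GCA GCC CCT CCT GAC ACT CAT CTA CTC ATC GAG GAA TAC ACT ACA TTG — no ATG→stop ORF.
Frame -3: GCC TGC TAT CCC ATC AGT GCG GGT ATC TAT TGG CAG CCC CTC CTG ACA CTC ATC TAC TCA TCG AGG AAT ACA CTA CAT TGA — no ATG→stop ORF.
Frame +3 has an ORF of 9 codons (positions 30–56) ≥ 9, so yes.

yes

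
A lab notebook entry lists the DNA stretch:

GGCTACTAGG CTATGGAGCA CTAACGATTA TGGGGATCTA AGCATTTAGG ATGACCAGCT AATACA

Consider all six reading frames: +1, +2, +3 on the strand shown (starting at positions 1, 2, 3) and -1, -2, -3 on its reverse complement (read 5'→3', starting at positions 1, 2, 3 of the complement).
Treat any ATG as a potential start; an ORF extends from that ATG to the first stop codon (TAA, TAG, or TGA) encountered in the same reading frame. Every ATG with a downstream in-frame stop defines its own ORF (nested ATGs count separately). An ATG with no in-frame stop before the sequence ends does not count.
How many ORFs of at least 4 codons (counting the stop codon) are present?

4

Reverse complement (5'→3'): TGTATTAGCTGGTCATCCTAAATGCTTAGATCCCCATAATCGTTAGTGCTCCATAGCCTAGTAGCC
Frame +1: GGC TAC TAG GCT ATG GAG CAC TAA CGA TTA TGG GGA TCT AAG CAT TTA GGA TGA CCA GCT AAT ACA — ATG at 13, stop TAA at 22 → 12 nt.
Frame +2: GCT ACT AGG CTA TGG AGC ACT AAC GAT TAT GGG GAT CTA AGC ATT TAG GAT GAC CAG CTA ATA — no ATG→stop ORF.
Frame +3: CTA CTA GGC TAT GGA GCA CTA ACG ATT ATG GGG ATC TAA GCA TTT AGG ATG ACC AGC TAA TAC — ATG at 30, stop TAA at 39 → 12 nt; ATG at 51, stop TAA at 60 → 12 nt.
Frame -1: TGT ATT AGC TGG TCA TCC TAA ATG CTT AGA TCC CCA TAA TCG TTA GTG CTC CAT AGC CTA GTA GCC — ATG at 22, stop TAA at 37 → 18 nt.
Frame -2: GTA TTA GCT GGT CAT CCT AAA TGC TTA GAT CCC CAT AAT CGT TAG TGC TCC ATA GCC TAG TAG — no ATG→stop ORF.
Frame -3: TAT TAG CTG GTC ATC CTA AAT GCT TAG ATC CCC ATA ATC GTT AGT GCT CCA TAG CCT AGT AGC — no ATG→stop ORF.
ORFs ≥ 4 codons: frame +1 13–24 (4 codons), frame +3 30–41 (4 codons), frame +3 51–62 (4 codons), frame -1 22–39 (6 codons). Count = 4.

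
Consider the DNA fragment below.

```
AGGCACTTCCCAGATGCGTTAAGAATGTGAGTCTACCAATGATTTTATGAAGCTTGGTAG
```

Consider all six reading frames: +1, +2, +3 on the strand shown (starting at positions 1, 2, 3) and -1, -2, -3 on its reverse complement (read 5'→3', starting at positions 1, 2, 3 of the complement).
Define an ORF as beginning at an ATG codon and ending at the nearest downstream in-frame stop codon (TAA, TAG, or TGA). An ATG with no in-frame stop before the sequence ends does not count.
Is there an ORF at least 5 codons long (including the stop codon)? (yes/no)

Reverse complement (5'→3'): CTACCAAGCTTCATAAAATCATTGGTAGACTCACATTCTTAACGCATCTGGGAAGTGCCT
Frame +1: AGG CAC TTC CCA GAT GCG TTA AGA ATG TGA GTC TAC CAA TGA TTT TAT GAA GCT TGG TAG — ATG at 25, stop TGA at 28 → 6 nt.
Frame +2: GGC ACT TCC CAG ATG CGT TAA GAA TGT GAG TCT ACC AAT GAT TTT ATG AAG CTT GGT — ATG at 14, stop TAA at 20 → 9 nt.
Frame +3: GCA CTT CCC AGA TGC GTT AAG AAT GTG AGT CTA CCA ATG ATT TTA TGA AGC TTG GTA — ATG at 39, stop TGA at 48 → 12 nt.
Frame -1: CTA CCA AGC TTC ATA AAA TCA TTG GTA GAC TCA CAT TCT TAA CGC ATC TGG GAA GTG CCT — no ATG→stop ORF.
Frame -2: TAC CAA GCT TCA TAA AAT CAT TGG TAG ACT CAC ATT CTT AAC GCA TCT GGG AAG TGC — no ATG→stop ORF.
Frame -3: ACC AAG CTT CAT AAA ATC ATT GGT AGA CTC ACA TTC TTA ACG CAT CTG GGA AGT GCC — no ATG→stop ORF.
Largest ORF found is 4 codons < 5, so no.

no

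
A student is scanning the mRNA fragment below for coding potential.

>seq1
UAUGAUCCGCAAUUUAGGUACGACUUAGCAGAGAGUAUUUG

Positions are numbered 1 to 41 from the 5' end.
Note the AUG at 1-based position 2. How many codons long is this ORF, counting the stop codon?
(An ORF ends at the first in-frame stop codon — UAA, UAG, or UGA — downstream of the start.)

Codons from position 2: AUG (2–4), AUC (5–7), CGC (8–10), AAU (11–13), UUA (14–16), GGU (17–19), ACG (20–22), ACU (23–25), UAG (26–28).
UAG is the first in-frame stop; that's 9 codons including the stop.

9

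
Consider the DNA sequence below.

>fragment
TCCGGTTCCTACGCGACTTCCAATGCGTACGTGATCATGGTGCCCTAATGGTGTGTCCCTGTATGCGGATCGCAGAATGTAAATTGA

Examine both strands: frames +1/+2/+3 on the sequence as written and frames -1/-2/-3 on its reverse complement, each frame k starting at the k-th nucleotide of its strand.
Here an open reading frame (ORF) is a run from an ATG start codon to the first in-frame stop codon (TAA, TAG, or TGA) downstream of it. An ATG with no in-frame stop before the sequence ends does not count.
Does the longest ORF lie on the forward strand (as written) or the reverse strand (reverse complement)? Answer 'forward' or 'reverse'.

Reverse complement (5'→3'): TCAATTTACATTCTGCGATCCGCATACAGGGACACACCATTAGGGCACCATGATCACGTACGCATTGGAAGTCGCGTAGGAACCGGA
Frame +1: TCC GGT TCC TAC GCG ACT TCC AAT GCG TAC GTG ATC ATG GTG CCC TAA TGG TGT GTC CCT GTA TGC GGA TCG CAG AAT GTA AAT TGA — ATG at 37, stop TAA at 46 → 12 nt.
Frame +2: CCG GTT CCT ACG CGA CTT CCA ATG CGT ACG TGA TCA TGG TGC CCT AAT GGT GTG TCC CTG TAT GCG GAT CGC AGA ATG TAA ATT — ATG at 23, stop TGA at 32 → 12 nt; ATG at 77, stop TAA at 80 → 6 nt.
Frame +3: CGG TTC CTA CGC GAC TTC CAA TGC GTA CGT GAT CAT GGT GCC CTA ATG GTG TGT CCC TGT ATG CGG ATC GCA GAA TGT AAA TTG — no ATG→stop ORF.
Frame -1: TCA ATT TAC ATT CTG CGA TCC GCA TAC AGG GAC ACA CCA TTA GGG CAC CAT GAT CAC GTA CGC ATT GGA AGT CGC GTA GGA ACC GGA — no ATG→stop ORF.
Frame -2: CAA TTT ACA TTC TGC GAT CCG CAT ACA GGG ACA CAC CAT TAG GGC ACC ATG ATC ACG TAC GCA TTG GAA GTC GCG TAG GAA CCG — ATG at 50, stop TAG at 77 → 30 nt.
Frame -3: AAT TTA CAT TCT GCG ATC CGC ATA CAG GGA CAC ACC ATT AGG GCA CCA TGA TCA CGT ACG CAT TGG AAG TCG CGT AGG AAC CGG — no ATG→stop ORF.
Forward-strand max 12 nt; reverse-strand max 30 nt. The reverse strand has the longer ORF.

reverse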